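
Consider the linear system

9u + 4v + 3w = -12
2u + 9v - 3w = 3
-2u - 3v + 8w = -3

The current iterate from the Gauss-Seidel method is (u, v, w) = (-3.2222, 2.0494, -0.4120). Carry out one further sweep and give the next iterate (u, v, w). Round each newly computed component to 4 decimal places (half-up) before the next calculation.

(-2.1068, 0.6642, -0.6526)

One sweep:
  u = (-12 - (4)·2.0494 - (3)·-0.4120) / (9) = -2.1068
  v = (3 - (2)·-2.1068 - (-3)·-0.4120) / (9) = 0.6642
  w = (-3 - (-2)·-2.1068 - (-3)·0.6642) / (8) = -0.6526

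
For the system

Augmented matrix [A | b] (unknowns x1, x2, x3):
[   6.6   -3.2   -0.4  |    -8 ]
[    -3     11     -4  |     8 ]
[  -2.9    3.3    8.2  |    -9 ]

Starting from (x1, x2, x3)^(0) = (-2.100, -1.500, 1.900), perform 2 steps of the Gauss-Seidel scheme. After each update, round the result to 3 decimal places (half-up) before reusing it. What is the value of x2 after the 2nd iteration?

-0.285

Iteration 1:
  x1 = (-8 - (-3.2)·-1.500 - (-0.4)·1.900) / (6.6) = -1.824
  x2 = (8 - (-3)·-1.824 - (-4)·1.900) / (11) = 0.921
  x3 = (-9 - (-2.9)·-1.824 - (3.3)·0.921) / (8.2) = -2.113
Iteration 2:
  x1 = (-8 - (-3.2)·0.921 - (-0.4)·-2.113) / (6.6) = -0.894
  x2 = (8 - (-3)·-0.894 - (-4)·-2.113) / (11) = -0.285
  x3 = (-9 - (-2.9)·-0.894 - (3.3)·-0.285) / (8.2) = -1.299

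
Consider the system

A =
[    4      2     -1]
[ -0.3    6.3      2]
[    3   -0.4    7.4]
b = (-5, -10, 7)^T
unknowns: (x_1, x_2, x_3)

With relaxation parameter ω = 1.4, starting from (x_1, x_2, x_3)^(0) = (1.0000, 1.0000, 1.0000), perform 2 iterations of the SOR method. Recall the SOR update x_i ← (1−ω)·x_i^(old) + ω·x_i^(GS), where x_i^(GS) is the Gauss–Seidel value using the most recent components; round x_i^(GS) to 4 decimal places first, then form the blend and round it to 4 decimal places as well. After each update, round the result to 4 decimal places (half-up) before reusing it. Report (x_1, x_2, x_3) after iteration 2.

(2.2478, -1.7118, -0.9205)

Iteration 1:
  x_1: GS value = (-5 - (2)·1.0000 - (-1)·1.0000) / (4) = -1.5000;  x_1 ← (1−ω)·1.0000 + ω·-1.5000 = -2.5000
  x_2: GS value = (-10 - (-0.3)·-2.5000 - (2)·1.0000) / (6.3) = -2.0238;  x_2 ← (1−ω)·1.0000 + ω·-2.0238 = -3.2333
  x_3: GS value = (7 - (3)·-2.5000 - (-0.4)·-3.2333) / (7.4) = 1.7847;  x_3 ← (1−ω)·1.0000 + ω·1.7847 = 2.0986
Iteration 2:
  x_1: GS value = (-5 - (2)·-3.2333 - (-1)·2.0986) / (4) = 0.8913;  x_1 ← (1−ω)·-2.5000 + ω·0.8913 = 2.2478
  x_2: GS value = (-10 - (-0.3)·2.2478 - (2)·2.0986) / (6.3) = -2.1465;  x_2 ← (1−ω)·-3.2333 + ω·-2.1465 = -1.7118
  x_3: GS value = (7 - (3)·2.2478 - (-0.4)·-1.7118) / (7.4) = -0.0579;  x_3 ← (1−ω)·2.0986 + ω·-0.0579 = -0.9205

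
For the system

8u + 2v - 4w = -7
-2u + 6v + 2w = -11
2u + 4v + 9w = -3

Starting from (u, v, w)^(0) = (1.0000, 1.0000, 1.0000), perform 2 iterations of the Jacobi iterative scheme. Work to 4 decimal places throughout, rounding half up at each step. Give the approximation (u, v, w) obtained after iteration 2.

Iteration 1:
  u = (-7 - (2)·1.0000 - (-4)·1.0000) / (8) = -0.6250
  v = (-11 - (-2)·1.0000 - (2)·1.0000) / (6) = -1.8333
  w = (-3 - (2)·1.0000 - (4)·1.0000) / (9) = -1.0000
Iteration 2:
  u = (-7 - (2)·-1.8333 - (-4)·-1.0000) / (8) = -0.9167
  v = (-11 - (-2)·-0.6250 - (2)·-1.0000) / (6) = -1.7083
  w = (-3 - (2)·-0.6250 - (4)·-1.8333) / (9) = 0.6204

(-0.9167, -1.7083, 0.6204)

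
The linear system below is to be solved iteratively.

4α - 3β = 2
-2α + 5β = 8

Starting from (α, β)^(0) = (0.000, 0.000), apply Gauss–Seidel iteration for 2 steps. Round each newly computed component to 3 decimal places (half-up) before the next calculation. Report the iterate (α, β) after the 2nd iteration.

Iteration 1:
  α = (2 - (-3)·0.000) / (4) = 0.500
  β = (8 - (-2)·0.500) / (5) = 1.800
Iteration 2:
  α = (2 - (-3)·1.800) / (4) = 1.850
  β = (8 - (-2)·1.850) / (5) = 2.340

(1.850, 2.340)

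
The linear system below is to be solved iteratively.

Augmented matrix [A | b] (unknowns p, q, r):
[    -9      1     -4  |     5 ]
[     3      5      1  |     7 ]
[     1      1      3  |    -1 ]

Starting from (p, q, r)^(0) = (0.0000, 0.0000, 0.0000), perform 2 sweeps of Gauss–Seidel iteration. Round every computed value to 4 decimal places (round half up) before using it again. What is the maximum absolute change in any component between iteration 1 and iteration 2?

0.5153

Iteration 1:
  p = (5 - (1)·0.0000 - (-4)·0.0000) / (-9) = -0.5556
  q = (7 - (3)·-0.5556 - (1)·0.0000) / (5) = 1.7334
  r = (-1 - (1)·-0.5556 - (1)·1.7334) / (3) = -0.7259
Iteration 2:
  p = (5 - (1)·1.7334 - (-4)·-0.7259) / (-9) = -0.0403
  q = (7 - (3)·-0.0403 - (1)·-0.7259) / (5) = 1.5694
  r = (-1 - (1)·-0.0403 - (1)·1.5694) / (3) = -0.8430
Change: (0.5153, -0.1640, -0.1171) → max |·| = 0.5153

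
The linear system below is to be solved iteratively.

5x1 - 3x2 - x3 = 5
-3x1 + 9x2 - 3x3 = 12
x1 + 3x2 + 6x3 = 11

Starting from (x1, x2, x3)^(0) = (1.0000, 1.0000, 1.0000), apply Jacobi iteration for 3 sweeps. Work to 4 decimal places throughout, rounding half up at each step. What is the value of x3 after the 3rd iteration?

Iteration 1:
  x1 = (5 - (-3)·1.0000 - (-1)·1.0000) / (5) = 1.8000
  x2 = (12 - (-3)·1.0000 - (-3)·1.0000) / (9) = 2.0000
  x3 = (11 - (1)·1.0000 - (3)·1.0000) / (6) = 1.1667
Iteration 2:
  x1 = (5 - (-3)·2.0000 - (-1)·1.1667) / (5) = 2.4333
  x2 = (12 - (-3)·1.8000 - (-3)·1.1667) / (9) = 2.3222
  x3 = (11 - (1)·1.8000 - (3)·2.0000) / (6) = 0.5333
Iteration 3:
  x1 = (5 - (-3)·2.3222 - (-1)·0.5333) / (5) = 2.5000
  x2 = (12 - (-3)·2.4333 - (-3)·0.5333) / (9) = 2.3222
  x3 = (11 - (1)·2.4333 - (3)·2.3222) / (6) = 0.2667

0.2667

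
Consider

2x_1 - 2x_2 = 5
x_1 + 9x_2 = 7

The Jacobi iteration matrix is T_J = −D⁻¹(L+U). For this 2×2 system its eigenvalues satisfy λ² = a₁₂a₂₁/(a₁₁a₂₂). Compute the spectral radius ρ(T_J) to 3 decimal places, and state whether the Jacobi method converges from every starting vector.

a₁₂a₂₁/(a₁₁a₂₂) = (-2)·(1) / ((2)·(9)) = -0.111111
ρ = √|-0.111111| = √0.111111 = 0.333
ρ < 1, so Jacobi converges

0.333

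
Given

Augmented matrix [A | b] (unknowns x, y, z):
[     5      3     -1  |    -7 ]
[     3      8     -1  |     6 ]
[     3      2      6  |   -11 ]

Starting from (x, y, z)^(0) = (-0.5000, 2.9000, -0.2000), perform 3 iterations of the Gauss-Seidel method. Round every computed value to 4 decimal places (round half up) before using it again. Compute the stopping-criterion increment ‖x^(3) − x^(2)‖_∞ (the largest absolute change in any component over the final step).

Iteration 1:
  x = (-7 - (3)·2.9000 - (-1)·-0.2000) / (5) = -3.1800
  y = (6 - (3)·-3.1800 - (-1)·-0.2000) / (8) = 1.9175
  z = (-11 - (3)·-3.1800 - (2)·1.9175) / (6) = -0.8825
Iteration 2:
  x = (-7 - (3)·1.9175 - (-1)·-0.8825) / (5) = -2.7270
  y = (6 - (3)·-2.7270 - (-1)·-0.8825) / (8) = 1.6623
  z = (-11 - (3)·-2.7270 - (2)·1.6623) / (6) = -1.0239
Iteration 3:
  x = (-7 - (3)·1.6623 - (-1)·-1.0239) / (5) = -2.6022
  y = (6 - (3)·-2.6022 - (-1)·-1.0239) / (8) = 1.5978
  z = (-11 - (3)·-2.6022 - (2)·1.5978) / (6) = -1.0648
Change: (0.1248, -0.0645, -0.0409) → max |·| = 0.1248

0.1248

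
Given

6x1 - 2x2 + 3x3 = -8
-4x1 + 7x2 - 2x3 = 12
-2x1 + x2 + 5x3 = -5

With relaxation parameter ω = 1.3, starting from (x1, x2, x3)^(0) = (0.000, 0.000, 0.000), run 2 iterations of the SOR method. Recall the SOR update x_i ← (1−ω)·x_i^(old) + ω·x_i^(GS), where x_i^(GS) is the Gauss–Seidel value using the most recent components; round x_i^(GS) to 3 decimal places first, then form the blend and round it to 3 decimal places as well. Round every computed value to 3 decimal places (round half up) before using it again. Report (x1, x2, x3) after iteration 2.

(0.784, 1.621, -0.581)

Iteration 1:
  x1: GS value = (-8 - (-2)·0.000 - (3)·0.000) / (6) = -1.333;  x1 ← (1−ω)·0.000 + ω·-1.333 = -1.733
  x2: GS value = (12 - (-4)·-1.733 - (-2)·0.000) / (7) = 0.724;  x2 ← (1−ω)·0.000 + ω·0.724 = 0.941
  x3: GS value = (-5 - (-2)·-1.733 - (1)·0.941) / (5) = -1.881;  x3 ← (1−ω)·0.000 + ω·-1.881 = -2.445
Iteration 2:
  x1: GS value = (-8 - (-2)·0.941 - (3)·-2.445) / (6) = 0.203;  x1 ← (1−ω)·-1.733 + ω·0.203 = 0.784
  x2: GS value = (12 - (-4)·0.784 - (-2)·-2.445) / (7) = 1.464;  x2 ← (1−ω)·0.941 + ω·1.464 = 1.621
  x3: GS value = (-5 - (-2)·0.784 - (1)·1.621) / (5) = -1.011;  x3 ← (1−ω)·-2.445 + ω·-1.011 = -0.581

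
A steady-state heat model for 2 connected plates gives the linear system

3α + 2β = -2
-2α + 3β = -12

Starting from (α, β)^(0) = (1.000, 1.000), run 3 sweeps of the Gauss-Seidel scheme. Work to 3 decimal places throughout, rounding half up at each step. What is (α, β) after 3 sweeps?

Iteration 1:
  α = (-2 - (2)·1.000) / (3) = -1.333
  β = (-12 - (-2)·-1.333) / (3) = -4.889
Iteration 2:
  α = (-2 - (2)·-4.889) / (3) = 2.593
  β = (-12 - (-2)·2.593) / (3) = -2.271
Iteration 3:
  α = (-2 - (2)·-2.271) / (3) = 0.847
  β = (-12 - (-2)·0.847) / (3) = -3.435

(0.847, -3.435)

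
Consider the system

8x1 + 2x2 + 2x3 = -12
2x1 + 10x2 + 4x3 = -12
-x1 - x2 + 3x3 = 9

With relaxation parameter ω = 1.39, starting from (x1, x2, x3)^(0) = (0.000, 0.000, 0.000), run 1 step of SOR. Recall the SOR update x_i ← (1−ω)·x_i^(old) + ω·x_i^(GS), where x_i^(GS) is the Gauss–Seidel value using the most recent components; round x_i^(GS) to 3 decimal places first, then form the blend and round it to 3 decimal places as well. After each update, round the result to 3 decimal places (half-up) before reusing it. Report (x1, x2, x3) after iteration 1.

(-2.085, -1.088, 2.699)

Iteration 1:
  x1: GS value = (-12 - (2)·0.000 - (2)·0.000) / (8) = -1.500;  x1 ← (1−ω)·0.000 + ω·-1.500 = -2.085
  x2: GS value = (-12 - (2)·-2.085 - (4)·0.000) / (10) = -0.783;  x2 ← (1−ω)·0.000 + ω·-0.783 = -1.088
  x3: GS value = (9 - (-1)·-2.085 - (-1)·-1.088) / (3) = 1.942;  x3 ← (1−ω)·0.000 + ω·1.942 = 2.699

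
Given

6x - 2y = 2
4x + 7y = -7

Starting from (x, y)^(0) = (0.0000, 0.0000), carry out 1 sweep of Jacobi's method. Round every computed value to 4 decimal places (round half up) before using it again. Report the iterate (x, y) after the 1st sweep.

Iteration 1:
  x = (2 - (-2)·0.0000) / (6) = 0.3333
  y = (-7 - (4)·0.0000) / (7) = -1.0000

(0.3333, -1.0000)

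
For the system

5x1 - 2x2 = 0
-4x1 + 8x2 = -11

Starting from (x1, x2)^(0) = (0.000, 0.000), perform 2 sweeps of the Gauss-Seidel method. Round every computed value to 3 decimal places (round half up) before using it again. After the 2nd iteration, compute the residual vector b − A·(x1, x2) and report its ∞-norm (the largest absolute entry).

0.550

Iteration 1:
  x1 = (0 - (-2)·0.000) / (5) = 0.000
  x2 = (-11 - (-4)·0.000) / (8) = -1.375
Iteration 2:
  x1 = (0 - (-2)·-1.375) / (5) = -0.550
  x2 = (-11 - (-4)·-0.550) / (8) = -1.650
Residual b − A·x = (-0.550, 0.000); ∞-norm = 0.550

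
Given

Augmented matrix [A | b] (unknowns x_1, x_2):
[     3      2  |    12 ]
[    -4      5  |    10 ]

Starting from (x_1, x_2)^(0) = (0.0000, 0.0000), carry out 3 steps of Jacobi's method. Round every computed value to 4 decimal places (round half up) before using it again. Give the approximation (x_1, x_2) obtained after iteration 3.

Iteration 1:
  x_1 = (12 - (2)·0.0000) / (3) = 4.0000
  x_2 = (10 - (-4)·0.0000) / (5) = 2.0000
Iteration 2:
  x_1 = (12 - (2)·2.0000) / (3) = 2.6667
  x_2 = (10 - (-4)·4.0000) / (5) = 5.2000
Iteration 3:
  x_1 = (12 - (2)·5.2000) / (3) = 0.5333
  x_2 = (10 - (-4)·2.6667) / (5) = 4.1334

(0.5333, 4.1334)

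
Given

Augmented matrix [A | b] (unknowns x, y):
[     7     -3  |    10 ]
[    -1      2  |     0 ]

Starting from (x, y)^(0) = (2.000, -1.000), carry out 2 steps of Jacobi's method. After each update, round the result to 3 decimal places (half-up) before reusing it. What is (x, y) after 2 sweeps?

(1.857, 0.500)

Iteration 1:
  x = (10 - (-3)·-1.000) / (7) = 1.000
  y = (0 - (-1)·2.000) / (2) = 1.000
Iteration 2:
  x = (10 - (-3)·1.000) / (7) = 1.857
  y = (0 - (-1)·1.000) / (2) = 0.500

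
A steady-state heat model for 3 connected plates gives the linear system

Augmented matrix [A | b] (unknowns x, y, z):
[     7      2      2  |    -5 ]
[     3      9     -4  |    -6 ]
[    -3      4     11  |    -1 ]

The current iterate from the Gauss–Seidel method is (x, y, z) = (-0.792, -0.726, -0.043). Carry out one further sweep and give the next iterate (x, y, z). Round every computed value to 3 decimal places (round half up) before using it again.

One sweep:
  x = (-5 - (2)·-0.726 - (2)·-0.043) / (7) = -0.495
  y = (-6 - (3)·-0.495 - (-4)·-0.043) / (9) = -0.521
  z = (-1 - (-3)·-0.495 - (4)·-0.521) / (11) = -0.036

(-0.495, -0.521, -0.036)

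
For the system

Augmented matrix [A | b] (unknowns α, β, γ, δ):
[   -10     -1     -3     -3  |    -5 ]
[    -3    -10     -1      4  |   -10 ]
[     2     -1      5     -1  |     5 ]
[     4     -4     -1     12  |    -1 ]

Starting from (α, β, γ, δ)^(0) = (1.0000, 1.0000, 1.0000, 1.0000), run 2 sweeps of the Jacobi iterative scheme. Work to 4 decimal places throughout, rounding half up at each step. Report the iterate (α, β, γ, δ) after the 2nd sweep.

Iteration 1:
  α = (-5 - (-1)·1.0000 - (-3)·1.0000 - (-3)·1.0000) / (-10) = -0.2000
  β = (-10 - (-3)·1.0000 - (-1)·1.0000 - (4)·1.0000) / (-10) = 1.0000
  γ = (5 - (2)·1.0000 - (-1)·1.0000 - (-1)·1.0000) / (5) = 1.0000
  δ = (-1 - (4)·1.0000 - (-4)·1.0000 - (-1)·1.0000) / (12) = 0.0000
Iteration 2:
  α = (-5 - (-1)·1.0000 - (-3)·1.0000 - (-3)·0.0000) / (-10) = 0.1000
  β = (-10 - (-3)·-0.2000 - (-1)·1.0000 - (4)·0.0000) / (-10) = 0.9600
  γ = (5 - (2)·-0.2000 - (-1)·1.0000 - (-1)·0.0000) / (5) = 1.2800
  δ = (-1 - (4)·-0.2000 - (-4)·1.0000 - (-1)·1.0000) / (12) = 0.4000

(0.1000, 0.9600, 1.2800, 0.4000)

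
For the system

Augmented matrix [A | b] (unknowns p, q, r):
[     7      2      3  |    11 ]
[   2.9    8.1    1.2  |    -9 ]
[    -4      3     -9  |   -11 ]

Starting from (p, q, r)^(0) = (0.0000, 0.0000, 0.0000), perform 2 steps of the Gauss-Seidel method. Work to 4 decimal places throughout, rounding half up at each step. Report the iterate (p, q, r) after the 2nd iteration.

(2.0642, -1.8451, -0.3102)

Iteration 1:
  p = (11 - (2)·0.0000 - (3)·0.0000) / (7) = 1.5714
  q = (-9 - (2.9)·1.5714 - (1.2)·0.0000) / (8.1) = -1.6737
  r = (-11 - (-4)·1.5714 - (3)·-1.6737) / (-9) = -0.0341
Iteration 2:
  p = (11 - (2)·-1.6737 - (3)·-0.0341) / (7) = 2.0642
  q = (-9 - (2.9)·2.0642 - (1.2)·-0.0341) / (8.1) = -1.8451
  r = (-11 - (-4)·2.0642 - (3)·-1.8451) / (-9) = -0.3102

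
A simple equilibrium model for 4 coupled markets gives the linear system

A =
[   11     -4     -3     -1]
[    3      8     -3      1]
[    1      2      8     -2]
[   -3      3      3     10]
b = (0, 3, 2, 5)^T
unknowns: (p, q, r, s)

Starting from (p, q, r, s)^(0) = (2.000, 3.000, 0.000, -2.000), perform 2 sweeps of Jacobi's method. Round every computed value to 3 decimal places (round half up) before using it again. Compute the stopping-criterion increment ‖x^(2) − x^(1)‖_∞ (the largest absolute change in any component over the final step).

Iteration 1:
  p = (0 - (-4)·3.000 - (-3)·0.000 - (-1)·-2.000) / (11) = 0.909
  q = (3 - (3)·2.000 - (-3)·0.000 - (1)·-2.000) / (8) = -0.125
  r = (2 - (1)·2.000 - (2)·3.000 - (-2)·-2.000) / (8) = -1.250
  s = (5 - (-3)·2.000 - (3)·3.000 - (3)·0.000) / (10) = 0.200
Iteration 2:
  p = (0 - (-4)·-0.125 - (-3)·-1.250 - (-1)·0.200) / (11) = -0.368
  q = (3 - (3)·0.909 - (-3)·-1.250 - (1)·0.200) / (8) = -0.460
  r = (2 - (1)·0.909 - (2)·-0.125 - (-2)·0.200) / (8) = 0.218
  s = (5 - (-3)·0.909 - (3)·-0.125 - (3)·-1.250) / (10) = 1.185
Change: (-1.277, -0.335, 1.468, 0.985) → max |·| = 1.468

1.468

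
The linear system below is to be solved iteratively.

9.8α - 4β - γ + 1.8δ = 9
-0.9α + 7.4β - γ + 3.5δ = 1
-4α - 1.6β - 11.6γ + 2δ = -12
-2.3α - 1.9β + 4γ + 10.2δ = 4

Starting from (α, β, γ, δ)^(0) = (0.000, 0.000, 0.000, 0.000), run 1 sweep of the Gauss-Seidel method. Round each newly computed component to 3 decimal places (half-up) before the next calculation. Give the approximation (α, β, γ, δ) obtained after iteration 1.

(0.918, 0.247, 0.684, 0.377)

Iteration 1:
  α = (9 - (-4)·0.000 - (-1)·0.000 - (1.8)·0.000) / (9.8) = 0.918
  β = (1 - (-0.9)·0.918 - (-1)·0.000 - (3.5)·0.000) / (7.4) = 0.247
  γ = (-12 - (-4)·0.918 - (-1.6)·0.247 - (2)·0.000) / (-11.6) = 0.684
  δ = (4 - (-2.3)·0.918 - (-1.9)·0.247 - (4)·0.684) / (10.2) = 0.377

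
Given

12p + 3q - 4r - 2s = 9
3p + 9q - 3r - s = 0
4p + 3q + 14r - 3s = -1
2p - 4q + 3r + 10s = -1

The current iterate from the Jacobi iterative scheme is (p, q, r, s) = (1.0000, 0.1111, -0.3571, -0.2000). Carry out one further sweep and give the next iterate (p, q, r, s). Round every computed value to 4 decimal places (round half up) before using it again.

One sweep:
  p = (9 - (3)·0.1111 - (-4)·-0.3571 - (-2)·-0.2000) / (12) = 0.5699
  q = (0 - (3)·1.0000 - (-3)·-0.3571 - (-1)·-0.2000) / (9) = -0.4746
  r = (-1 - (4)·1.0000 - (3)·0.1111 - (-3)·-0.2000) / (14) = -0.4238
  s = (-1 - (2)·1.0000 - (-4)·0.1111 - (3)·-0.3571) / (10) = -0.1484

(0.5699, -0.4746, -0.4238, -0.1484)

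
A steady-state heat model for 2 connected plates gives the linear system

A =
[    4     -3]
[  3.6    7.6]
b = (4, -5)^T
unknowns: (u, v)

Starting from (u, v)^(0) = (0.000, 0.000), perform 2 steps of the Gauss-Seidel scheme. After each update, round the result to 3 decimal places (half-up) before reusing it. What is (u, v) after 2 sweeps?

Iteration 1:
  u = (4 - (-3)·0.000) / (4) = 1.000
  v = (-5 - (3.6)·1.000) / (7.6) = -1.132
Iteration 2:
  u = (4 - (-3)·-1.132) / (4) = 0.151
  v = (-5 - (3.6)·0.151) / (7.6) = -0.729

(0.151, -0.729)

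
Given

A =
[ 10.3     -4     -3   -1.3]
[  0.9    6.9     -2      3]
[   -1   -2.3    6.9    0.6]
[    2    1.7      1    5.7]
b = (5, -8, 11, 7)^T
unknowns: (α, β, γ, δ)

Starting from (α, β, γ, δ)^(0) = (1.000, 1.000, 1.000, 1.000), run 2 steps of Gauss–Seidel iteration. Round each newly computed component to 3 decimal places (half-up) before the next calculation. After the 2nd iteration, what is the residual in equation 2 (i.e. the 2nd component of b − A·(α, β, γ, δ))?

Iteration 1:
  α = (5 - (-4)·1.000 - (-3)·1.000 - (-1.3)·1.000) / (10.3) = 1.291
  β = (-8 - (0.9)·1.291 - (-2)·1.000 - (3)·1.000) / (6.9) = -1.473
  γ = (11 - (-1)·1.291 - (-2.3)·-1.473 - (0.6)·1.000) / (6.9) = 1.203
  δ = (7 - (2)·1.291 - (1.7)·-1.473 - (1)·1.203) / (5.7) = 1.003
Iteration 2:
  α = (5 - (-4)·-1.473 - (-3)·1.203 - (-1.3)·1.003) / (10.3) = 0.390
  β = (-8 - (0.9)·0.390 - (-2)·1.203 - (3)·1.003) / (6.9) = -1.298
  γ = (11 - (-1)·0.390 - (-2.3)·-1.298 - (0.6)·1.003) / (6.9) = 1.131
  δ = (7 - (2)·0.390 - (1.7)·-1.298 - (1)·1.131) / (5.7) = 1.280
Residual b − A·x = (0.848, -0.973, -0.167, 0.000)

-0.973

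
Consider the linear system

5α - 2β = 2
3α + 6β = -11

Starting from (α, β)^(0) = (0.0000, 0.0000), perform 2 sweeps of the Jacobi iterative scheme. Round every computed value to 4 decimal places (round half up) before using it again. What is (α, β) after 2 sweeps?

Iteration 1:
  α = (2 - (-2)·0.0000) / (5) = 0.4000
  β = (-11 - (3)·0.0000) / (6) = -1.8333
Iteration 2:
  α = (2 - (-2)·-1.8333) / (5) = -0.3333
  β = (-11 - (3)·0.4000) / (6) = -2.0333

(-0.3333, -2.0333)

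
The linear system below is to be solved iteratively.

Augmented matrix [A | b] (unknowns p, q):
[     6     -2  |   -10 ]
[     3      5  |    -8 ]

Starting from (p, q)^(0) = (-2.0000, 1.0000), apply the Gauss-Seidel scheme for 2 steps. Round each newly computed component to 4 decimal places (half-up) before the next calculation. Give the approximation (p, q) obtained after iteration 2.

(-1.9333, -0.4400)

Iteration 1:
  p = (-10 - (-2)·1.0000) / (6) = -1.3333
  q = (-8 - (3)·-1.3333) / (5) = -0.8000
Iteration 2:
  p = (-10 - (-2)·-0.8000) / (6) = -1.9333
  q = (-8 - (3)·-1.9333) / (5) = -0.4400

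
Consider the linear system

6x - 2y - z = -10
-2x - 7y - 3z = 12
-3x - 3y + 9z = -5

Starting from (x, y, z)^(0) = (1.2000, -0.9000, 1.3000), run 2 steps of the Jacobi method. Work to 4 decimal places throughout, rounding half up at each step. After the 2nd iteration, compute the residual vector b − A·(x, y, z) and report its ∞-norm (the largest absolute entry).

6.3919

Iteration 1:
  x = (-10 - (-2)·-0.9000 - (-1)·1.3000) / (6) = -1.7500
  y = (12 - (-2)·1.2000 - (-3)·1.3000) / (-7) = -2.6143
  z = (-5 - (-3)·1.2000 - (-3)·-0.9000) / (9) = -0.4556
Iteration 2:
  x = (-10 - (-2)·-2.6143 - (-1)·-0.4556) / (6) = -2.6140
  y = (12 - (-2)·-1.7500 - (-3)·-0.4556) / (-7) = -1.0190
  z = (-5 - (-3)·-1.7500 - (-3)·-2.6143) / (9) = -2.0103
Residual b − A·x = (1.6357, -6.3919, 2.1937); ∞-norm = 6.3919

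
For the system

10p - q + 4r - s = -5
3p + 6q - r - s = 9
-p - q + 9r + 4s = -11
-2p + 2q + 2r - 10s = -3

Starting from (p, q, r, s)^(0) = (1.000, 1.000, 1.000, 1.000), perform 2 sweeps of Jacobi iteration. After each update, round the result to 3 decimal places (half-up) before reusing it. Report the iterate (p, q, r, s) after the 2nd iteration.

(0.261, 1.693, -1.374, 0.418)

Iteration 1:
  p = (-5 - (-1)·1.000 - (4)·1.000 - (-1)·1.000) / (10) = -0.700
  q = (9 - (3)·1.000 - (-1)·1.000 - (-1)·1.000) / (6) = 1.333
  r = (-11 - (-1)·1.000 - (-1)·1.000 - (4)·1.000) / (9) = -1.444
  s = (-3 - (-2)·1.000 - (2)·1.000 - (2)·1.000) / (-10) = 0.500
Iteration 2:
  p = (-5 - (-1)·1.333 - (4)·-1.444 - (-1)·0.500) / (10) = 0.261
  q = (9 - (3)·-0.700 - (-1)·-1.444 - (-1)·0.500) / (6) = 1.693
  r = (-11 - (-1)·-0.700 - (-1)·1.333 - (4)·0.500) / (9) = -1.374
  s = (-3 - (-2)·-0.700 - (2)·1.333 - (2)·-1.444) / (-10) = 0.418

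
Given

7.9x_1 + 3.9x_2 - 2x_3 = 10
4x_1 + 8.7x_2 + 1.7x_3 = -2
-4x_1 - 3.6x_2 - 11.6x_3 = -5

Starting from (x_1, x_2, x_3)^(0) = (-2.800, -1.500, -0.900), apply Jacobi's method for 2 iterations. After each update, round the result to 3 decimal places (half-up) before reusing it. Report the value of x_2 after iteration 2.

-1.411

Iteration 1:
  x_1 = (10 - (3.9)·-1.500 - (-2)·-0.900) / (7.9) = 1.778
  x_2 = (-2 - (4)·-2.800 - (1.7)·-0.900) / (8.7) = 1.233
  x_3 = (-5 - (-4)·-2.800 - (-3.6)·-1.500) / (-11.6) = 1.862
Iteration 2:
  x_1 = (10 - (3.9)·1.233 - (-2)·1.862) / (7.9) = 1.129
  x_2 = (-2 - (4)·1.778 - (1.7)·1.862) / (8.7) = -1.411
  x_3 = (-5 - (-4)·1.778 - (-3.6)·1.233) / (-11.6) = -0.565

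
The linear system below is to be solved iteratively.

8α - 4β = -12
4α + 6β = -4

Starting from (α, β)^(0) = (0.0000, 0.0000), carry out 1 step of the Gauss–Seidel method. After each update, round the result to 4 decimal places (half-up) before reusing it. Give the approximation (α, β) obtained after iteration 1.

(-1.5000, 0.3333)

Iteration 1:
  α = (-12 - (-4)·0.0000) / (8) = -1.5000
  β = (-4 - (4)·-1.5000) / (6) = 0.3333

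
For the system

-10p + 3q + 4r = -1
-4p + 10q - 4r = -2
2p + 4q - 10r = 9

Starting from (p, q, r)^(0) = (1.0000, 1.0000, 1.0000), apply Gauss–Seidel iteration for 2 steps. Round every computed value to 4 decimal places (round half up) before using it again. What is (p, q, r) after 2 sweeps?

(0.0432, -0.3955, -1.0496)

Iteration 1:
  p = (-1 - (3)·1.0000 - (4)·1.0000) / (-10) = 0.8000
  q = (-2 - (-4)·0.8000 - (-4)·1.0000) / (10) = 0.5200
  r = (9 - (2)·0.8000 - (4)·0.5200) / (-10) = -0.5320
Iteration 2:
  p = (-1 - (3)·0.5200 - (4)·-0.5320) / (-10) = 0.0432
  q = (-2 - (-4)·0.0432 - (-4)·-0.5320) / (10) = -0.3955
  r = (9 - (2)·0.0432 - (4)·-0.3955) / (-10) = -1.0496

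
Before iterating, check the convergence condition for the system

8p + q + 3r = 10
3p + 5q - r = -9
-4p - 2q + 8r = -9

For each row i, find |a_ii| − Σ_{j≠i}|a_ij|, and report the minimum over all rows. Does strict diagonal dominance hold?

row 1: |8| − (1+3) = 4
row 2: |5| − (3+1) = 1
row 3: |8| − (4+2) = 2
minimum over rows = 1 → strictly diagonally dominant (convergence guaranteed)

1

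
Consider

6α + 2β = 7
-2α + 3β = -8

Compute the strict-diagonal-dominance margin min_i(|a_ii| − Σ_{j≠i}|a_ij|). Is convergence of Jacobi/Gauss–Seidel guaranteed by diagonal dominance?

row 1: |6| − (2) = 4
row 2: |3| − (2) = 1
minimum over rows = 1 → strictly diagonally dominant (convergence guaranteed)

1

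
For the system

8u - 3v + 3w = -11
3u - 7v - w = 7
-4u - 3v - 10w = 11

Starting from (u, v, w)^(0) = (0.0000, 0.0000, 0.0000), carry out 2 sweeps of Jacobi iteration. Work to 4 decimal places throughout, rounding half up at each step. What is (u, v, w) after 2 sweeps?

Iteration 1:
  u = (-11 - (-3)·0.0000 - (3)·0.0000) / (8) = -1.3750
  v = (7 - (3)·0.0000 - (-1)·0.0000) / (-7) = -1.0000
  w = (11 - (-4)·0.0000 - (-3)·0.0000) / (-10) = -1.1000
Iteration 2:
  u = (-11 - (-3)·-1.0000 - (3)·-1.1000) / (8) = -1.3375
  v = (7 - (3)·-1.3750 - (-1)·-1.1000) / (-7) = -1.4321
  w = (11 - (-4)·-1.3750 - (-3)·-1.0000) / (-10) = -0.2500

(-1.3375, -1.4321, -0.2500)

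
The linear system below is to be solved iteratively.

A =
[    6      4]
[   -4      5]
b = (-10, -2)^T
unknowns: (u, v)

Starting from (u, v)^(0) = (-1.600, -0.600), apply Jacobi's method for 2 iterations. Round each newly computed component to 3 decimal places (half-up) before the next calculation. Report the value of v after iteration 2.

Iteration 1:
  u = (-10 - (4)·-0.600) / (6) = -1.267
  v = (-2 - (-4)·-1.600) / (5) = -1.680
Iteration 2:
  u = (-10 - (4)·-1.680) / (6) = -0.547
  v = (-2 - (-4)·-1.267) / (5) = -1.414

-1.414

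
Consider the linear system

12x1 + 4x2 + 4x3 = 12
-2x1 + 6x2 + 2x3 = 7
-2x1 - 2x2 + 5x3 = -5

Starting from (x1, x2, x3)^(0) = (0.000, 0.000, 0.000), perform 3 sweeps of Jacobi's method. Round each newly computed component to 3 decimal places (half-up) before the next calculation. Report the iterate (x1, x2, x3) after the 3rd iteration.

(0.433, 1.526, 0.111)

Iteration 1:
  x1 = (12 - (4)·0.000 - (4)·0.000) / (12) = 1.000
  x2 = (7 - (-2)·0.000 - (2)·0.000) / (6) = 1.167
  x3 = (-5 - (-2)·0.000 - (-2)·0.000) / (5) = -1.000
Iteration 2:
  x1 = (12 - (4)·1.167 - (4)·-1.000) / (12) = 0.944
  x2 = (7 - (-2)·1.000 - (2)·-1.000) / (6) = 1.833
  x3 = (-5 - (-2)·1.000 - (-2)·1.167) / (5) = -0.133
Iteration 3:
  x1 = (12 - (4)·1.833 - (4)·-0.133) / (12) = 0.433
  x2 = (7 - (-2)·0.944 - (2)·-0.133) / (6) = 1.526
  x3 = (-5 - (-2)·0.944 - (-2)·1.833) / (5) = 0.111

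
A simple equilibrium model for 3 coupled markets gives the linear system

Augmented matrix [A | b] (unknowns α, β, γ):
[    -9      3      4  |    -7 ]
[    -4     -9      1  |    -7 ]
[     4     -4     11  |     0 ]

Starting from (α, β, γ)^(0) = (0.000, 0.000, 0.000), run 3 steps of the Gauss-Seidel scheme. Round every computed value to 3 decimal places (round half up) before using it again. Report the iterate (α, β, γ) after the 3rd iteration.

(0.825, 0.391, -0.158)

Iteration 1:
  α = (-7 - (3)·0.000 - (4)·0.000) / (-9) = 0.778
  β = (-7 - (-4)·0.778 - (1)·0.000) / (-9) = 0.432
  γ = (0 - (4)·0.778 - (-4)·0.432) / (11) = -0.126
Iteration 2:
  α = (-7 - (3)·0.432 - (4)·-0.126) / (-9) = 0.866
  β = (-7 - (-4)·0.866 - (1)·-0.126) / (-9) = 0.379
  γ = (0 - (4)·0.866 - (-4)·0.379) / (11) = -0.177
Iteration 3:
  α = (-7 - (3)·0.379 - (4)·-0.177) / (-9) = 0.825
  β = (-7 - (-4)·0.825 - (1)·-0.177) / (-9) = 0.391
  γ = (0 - (4)·0.825 - (-4)·0.391) / (11) = -0.158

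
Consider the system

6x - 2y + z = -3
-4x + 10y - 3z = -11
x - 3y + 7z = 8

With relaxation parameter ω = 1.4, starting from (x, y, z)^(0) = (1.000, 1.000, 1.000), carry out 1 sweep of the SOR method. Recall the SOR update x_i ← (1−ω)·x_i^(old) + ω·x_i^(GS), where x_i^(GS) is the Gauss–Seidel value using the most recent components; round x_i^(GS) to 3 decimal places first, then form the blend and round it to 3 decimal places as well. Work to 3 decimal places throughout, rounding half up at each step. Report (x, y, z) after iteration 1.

Iteration 1:
  x: GS value = (-3 - (-2)·1.000 - (1)·1.000) / (6) = -0.333;  x ← (1−ω)·1.000 + ω·-0.333 = -0.866
  y: GS value = (-11 - (-4)·-0.866 - (-3)·1.000) / (10) = -1.146;  y ← (1−ω)·1.000 + ω·-1.146 = -2.004
  z: GS value = (8 - (1)·-0.866 - (-3)·-2.004) / (7) = 0.408;  z ← (1−ω)·1.000 + ω·0.408 = 0.171

(-0.866, -2.004, 0.171)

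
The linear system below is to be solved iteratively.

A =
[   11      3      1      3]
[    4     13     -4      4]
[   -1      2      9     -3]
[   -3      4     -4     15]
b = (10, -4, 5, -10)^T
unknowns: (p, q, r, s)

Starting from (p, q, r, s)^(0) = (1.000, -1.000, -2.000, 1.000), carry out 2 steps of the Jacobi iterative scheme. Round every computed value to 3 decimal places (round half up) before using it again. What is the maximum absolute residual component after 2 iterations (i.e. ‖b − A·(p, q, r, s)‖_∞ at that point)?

7.178

Iteration 1:
  p = (10 - (3)·-1.000 - (1)·-2.000 - (3)·1.000) / (11) = 1.091
  q = (-4 - (4)·1.000 - (-4)·-2.000 - (4)·1.000) / (13) = -1.538
  r = (5 - (-1)·1.000 - (2)·-1.000 - (-3)·1.000) / (9) = 1.222
  s = (-10 - (-3)·1.000 - (4)·-1.000 - (-4)·-2.000) / (15) = -0.733
Iteration 2:
  p = (10 - (3)·-1.538 - (1)·1.222 - (3)·-0.733) / (11) = 1.417
  q = (-4 - (4)·1.091 - (-4)·1.222 - (4)·-0.733) / (13) = -0.042
  r = (5 - (-1)·1.091 - (2)·-1.538 - (-3)·-0.733) / (9) = 0.774
  s = (-10 - (-3)·1.091 - (4)·-1.538 - (-4)·1.222) / (15) = 0.288
Residual b − A·x = (-7.099, -7.178, 0.399, -6.805); ∞-norm = 7.178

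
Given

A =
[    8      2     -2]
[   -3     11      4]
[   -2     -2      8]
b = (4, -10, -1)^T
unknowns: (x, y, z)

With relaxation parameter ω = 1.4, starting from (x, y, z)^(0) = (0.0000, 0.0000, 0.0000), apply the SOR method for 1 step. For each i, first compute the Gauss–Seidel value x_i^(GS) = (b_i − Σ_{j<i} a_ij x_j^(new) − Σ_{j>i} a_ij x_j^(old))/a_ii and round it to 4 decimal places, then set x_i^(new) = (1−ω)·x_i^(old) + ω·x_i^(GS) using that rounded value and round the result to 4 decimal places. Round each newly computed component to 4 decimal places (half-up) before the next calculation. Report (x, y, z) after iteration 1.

Iteration 1:
  x: GS value = (4 - (2)·0.0000 - (-2)·0.0000) / (8) = 0.5000;  x ← (1−ω)·0.0000 + ω·0.5000 = 0.7000
  y: GS value = (-10 - (-3)·0.7000 - (4)·0.0000) / (11) = -0.7182;  y ← (1−ω)·0.0000 + ω·-0.7182 = -1.0055
  z: GS value = (-1 - (-2)·0.7000 - (-2)·-1.0055) / (8) = -0.2014;  z ← (1−ω)·0.0000 + ω·-0.2014 = -0.2820

(0.7000, -1.0055, -0.2820)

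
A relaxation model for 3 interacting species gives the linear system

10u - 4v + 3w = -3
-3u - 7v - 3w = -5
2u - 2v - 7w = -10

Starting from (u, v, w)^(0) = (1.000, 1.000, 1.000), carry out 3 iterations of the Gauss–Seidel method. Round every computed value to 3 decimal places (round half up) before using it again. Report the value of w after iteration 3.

1.167

Iteration 1:
  u = (-3 - (-4)·1.000 - (3)·1.000) / (10) = -0.200
  v = (-5 - (-3)·-0.200 - (-3)·1.000) / (-7) = 0.371
  w = (-10 - (2)·-0.200 - (-2)·0.371) / (-7) = 1.265
Iteration 2:
  u = (-3 - (-4)·0.371 - (3)·1.265) / (10) = -0.531
  v = (-5 - (-3)·-0.531 - (-3)·1.265) / (-7) = 0.400
  w = (-10 - (2)·-0.531 - (-2)·0.400) / (-7) = 1.163
Iteration 3:
  u = (-3 - (-4)·0.400 - (3)·1.163) / (10) = -0.489
  v = (-5 - (-3)·-0.489 - (-3)·1.163) / (-7) = 0.425
  w = (-10 - (2)·-0.489 - (-2)·0.425) / (-7) = 1.167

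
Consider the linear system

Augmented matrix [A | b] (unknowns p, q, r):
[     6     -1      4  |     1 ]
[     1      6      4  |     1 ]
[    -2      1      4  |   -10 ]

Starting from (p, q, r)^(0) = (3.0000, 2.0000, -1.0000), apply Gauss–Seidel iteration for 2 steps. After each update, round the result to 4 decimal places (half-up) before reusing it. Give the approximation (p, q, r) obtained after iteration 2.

Iteration 1:
  p = (1 - (-1)·2.0000 - (4)·-1.0000) / (6) = 1.1667
  q = (1 - (1)·1.1667 - (4)·-1.0000) / (6) = 0.6389
  r = (-10 - (-2)·1.1667 - (1)·0.6389) / (4) = -2.0764
Iteration 2:
  p = (1 - (-1)·0.6389 - (4)·-2.0764) / (6) = 1.6574
  q = (1 - (1)·1.6574 - (4)·-2.0764) / (6) = 1.2747
  r = (-10 - (-2)·1.6574 - (1)·1.2747) / (4) = -1.9900

(1.6574, 1.2747, -1.9900)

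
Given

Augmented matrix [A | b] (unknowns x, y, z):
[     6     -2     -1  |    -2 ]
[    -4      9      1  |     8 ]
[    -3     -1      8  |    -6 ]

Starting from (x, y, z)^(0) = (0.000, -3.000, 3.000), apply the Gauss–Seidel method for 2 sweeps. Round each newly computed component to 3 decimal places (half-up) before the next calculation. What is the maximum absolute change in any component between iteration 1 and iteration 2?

Iteration 1:
  x = (-2 - (-2)·-3.000 - (-1)·3.000) / (6) = -0.833
  y = (8 - (-4)·-0.833 - (1)·3.000) / (9) = 0.185
  z = (-6 - (-3)·-0.833 - (-1)·0.185) / (8) = -1.039
Iteration 2:
  x = (-2 - (-2)·0.185 - (-1)·-1.039) / (6) = -0.445
  y = (8 - (-4)·-0.445 - (1)·-1.039) / (9) = 0.807
  z = (-6 - (-3)·-0.445 - (-1)·0.807) / (8) = -0.816
Change: (0.388, 0.622, 0.223) → max |·| = 0.622

0.622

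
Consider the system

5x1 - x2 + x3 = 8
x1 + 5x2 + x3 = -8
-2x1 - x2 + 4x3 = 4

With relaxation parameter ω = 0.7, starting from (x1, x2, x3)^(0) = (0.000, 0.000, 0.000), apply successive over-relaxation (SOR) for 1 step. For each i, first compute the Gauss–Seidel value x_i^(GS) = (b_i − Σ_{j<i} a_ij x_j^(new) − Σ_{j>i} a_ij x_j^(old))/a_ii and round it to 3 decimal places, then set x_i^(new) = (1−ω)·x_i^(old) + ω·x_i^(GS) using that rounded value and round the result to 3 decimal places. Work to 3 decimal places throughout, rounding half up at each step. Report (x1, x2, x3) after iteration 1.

Iteration 1:
  x1: GS value = (8 - (-1)·0.000 - (1)·0.000) / (5) = 1.600;  x1 ← (1−ω)·0.000 + ω·1.600 = 1.120
  x2: GS value = (-8 - (1)·1.120 - (1)·0.000) / (5) = -1.824;  x2 ← (1−ω)·0.000 + ω·-1.824 = -1.277
  x3: GS value = (4 - (-2)·1.120 - (-1)·-1.277) / (4) = 1.241;  x3 ← (1−ω)·0.000 + ω·1.241 = 0.869

(1.120, -1.277, 0.869)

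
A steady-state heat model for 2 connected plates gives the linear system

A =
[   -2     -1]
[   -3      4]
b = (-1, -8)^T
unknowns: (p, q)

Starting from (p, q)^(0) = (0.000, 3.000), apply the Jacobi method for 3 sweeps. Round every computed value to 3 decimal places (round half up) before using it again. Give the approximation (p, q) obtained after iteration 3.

(1.875, -0.875)

Iteration 1:
  p = (-1 - (-1)·3.000) / (-2) = -1.000
  q = (-8 - (-3)·0.000) / (4) = -2.000
Iteration 2:
  p = (-1 - (-1)·-2.000) / (-2) = 1.500
  q = (-8 - (-3)·-1.000) / (4) = -2.750
Iteration 3:
  p = (-1 - (-1)·-2.750) / (-2) = 1.875
  q = (-8 - (-3)·1.500) / (4) = -0.875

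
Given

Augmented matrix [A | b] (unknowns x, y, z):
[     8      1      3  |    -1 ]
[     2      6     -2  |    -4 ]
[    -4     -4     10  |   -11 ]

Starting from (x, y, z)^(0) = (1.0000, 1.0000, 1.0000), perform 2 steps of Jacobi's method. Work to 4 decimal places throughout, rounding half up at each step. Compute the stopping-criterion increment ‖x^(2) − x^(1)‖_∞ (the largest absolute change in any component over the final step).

1.3167

Iteration 1:
  x = (-1 - (1)·1.0000 - (3)·1.0000) / (8) = -0.6250
  y = (-4 - (2)·1.0000 - (-2)·1.0000) / (6) = -0.6667
  z = (-11 - (-4)·1.0000 - (-4)·1.0000) / (10) = -0.3000
Iteration 2:
  x = (-1 - (1)·-0.6667 - (3)·-0.3000) / (8) = 0.0708
  y = (-4 - (2)·-0.6250 - (-2)·-0.3000) / (6) = -0.5583
  z = (-11 - (-4)·-0.6250 - (-4)·-0.6667) / (10) = -1.6167
Change: (0.6958, 0.1084, -1.3167) → max |·| = 1.3167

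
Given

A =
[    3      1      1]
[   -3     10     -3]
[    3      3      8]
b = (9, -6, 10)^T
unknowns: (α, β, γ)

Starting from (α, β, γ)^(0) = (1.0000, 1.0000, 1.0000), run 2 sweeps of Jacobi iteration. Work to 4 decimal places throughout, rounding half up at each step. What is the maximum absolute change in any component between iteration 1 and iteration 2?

Iteration 1:
  α = (9 - (1)·1.0000 - (1)·1.0000) / (3) = 2.3333
  β = (-6 - (-3)·1.0000 - (-3)·1.0000) / (10) = 0.0000
  γ = (10 - (3)·1.0000 - (3)·1.0000) / (8) = 0.5000
Iteration 2:
  α = (9 - (1)·0.0000 - (1)·0.5000) / (3) = 2.8333
  β = (-6 - (-3)·2.3333 - (-3)·0.5000) / (10) = 0.2500
  γ = (10 - (3)·2.3333 - (3)·0.0000) / (8) = 0.3750
Change: (0.5000, 0.2500, -0.1250) → max |·| = 0.5000

0.5000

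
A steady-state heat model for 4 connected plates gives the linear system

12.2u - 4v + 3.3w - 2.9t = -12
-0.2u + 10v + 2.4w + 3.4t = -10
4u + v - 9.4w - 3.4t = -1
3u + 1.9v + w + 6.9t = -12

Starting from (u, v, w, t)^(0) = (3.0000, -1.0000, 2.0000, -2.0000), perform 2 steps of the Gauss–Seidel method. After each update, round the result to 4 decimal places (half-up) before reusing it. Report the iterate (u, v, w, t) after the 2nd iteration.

(-1.3021, -0.8103, -0.3684, -0.8965)

Iteration 1:
  u = (-12 - (-4)·-1.0000 - (3.3)·2.0000 - (-2.9)·-2.0000) / (12.2) = -2.3279
  v = (-10 - (-0.2)·-2.3279 - (2.4)·2.0000 - (3.4)·-2.0000) / (10) = -0.8466
  w = (-1 - (4)·-2.3279 - (1)·-0.8466 - (-3.4)·-2.0000) / (-9.4) = -0.2509
  t = (-12 - (3)·-2.3279 - (1.9)·-0.8466 - (1)·-0.2509) / (6.9) = -0.4575
Iteration 2:
  u = (-12 - (-4)·-0.8466 - (3.3)·-0.2509 - (-2.9)·-0.4575) / (12.2) = -1.3021
  v = (-10 - (-0.2)·-1.3021 - (2.4)·-0.2509 - (3.4)·-0.4575) / (10) = -0.8103
  w = (-1 - (4)·-1.3021 - (1)·-0.8103 - (-3.4)·-0.4575) / (-9.4) = -0.3684
  t = (-12 - (3)·-1.3021 - (1.9)·-0.8103 - (1)·-0.3684) / (6.9) = -0.8965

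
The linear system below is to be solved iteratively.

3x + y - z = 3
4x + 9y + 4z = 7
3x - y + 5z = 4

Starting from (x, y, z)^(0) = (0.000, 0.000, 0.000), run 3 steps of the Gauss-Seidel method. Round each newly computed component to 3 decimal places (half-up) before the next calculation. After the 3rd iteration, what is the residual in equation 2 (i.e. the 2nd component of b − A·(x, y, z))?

0.086

Iteration 1:
  x = (3 - (1)·0.000 - (-1)·0.000) / (3) = 1.000
  y = (7 - (4)·1.000 - (4)·0.000) / (9) = 0.333
  z = (4 - (3)·1.000 - (-1)·0.333) / (5) = 0.267
Iteration 2:
  x = (3 - (1)·0.333 - (-1)·0.267) / (3) = 0.978
  y = (7 - (4)·0.978 - (4)·0.267) / (9) = 0.224
  z = (4 - (3)·0.978 - (-1)·0.224) / (5) = 0.258
Iteration 3:
  x = (3 - (1)·0.224 - (-1)·0.258) / (3) = 1.011
  y = (7 - (4)·1.011 - (4)·0.258) / (9) = 0.214
  z = (4 - (3)·1.011 - (-1)·0.214) / (5) = 0.236
Residual b − A·x = (-0.011, 0.086, 0.001)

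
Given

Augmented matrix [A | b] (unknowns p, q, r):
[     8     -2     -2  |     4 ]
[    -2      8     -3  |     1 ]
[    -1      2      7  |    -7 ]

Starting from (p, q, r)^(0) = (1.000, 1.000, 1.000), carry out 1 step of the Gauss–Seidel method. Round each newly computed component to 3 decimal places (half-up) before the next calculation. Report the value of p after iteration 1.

Iteration 1:
  p = (4 - (-2)·1.000 - (-2)·1.000) / (8) = 1.000
  q = (1 - (-2)·1.000 - (-3)·1.000) / (8) = 0.750
  r = (-7 - (-1)·1.000 - (2)·0.750) / (7) = -1.071

1.000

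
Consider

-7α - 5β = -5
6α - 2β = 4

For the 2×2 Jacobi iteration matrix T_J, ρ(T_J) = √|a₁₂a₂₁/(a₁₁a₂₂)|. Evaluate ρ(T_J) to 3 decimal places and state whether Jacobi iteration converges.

a₁₂a₂₁/(a₁₁a₂₂) = (-5)·(6) / ((-7)·(-2)) = -2.142857
ρ = √|-2.142857| = √2.142857 = 1.464
ρ > 1, so Jacobi diverges

1.464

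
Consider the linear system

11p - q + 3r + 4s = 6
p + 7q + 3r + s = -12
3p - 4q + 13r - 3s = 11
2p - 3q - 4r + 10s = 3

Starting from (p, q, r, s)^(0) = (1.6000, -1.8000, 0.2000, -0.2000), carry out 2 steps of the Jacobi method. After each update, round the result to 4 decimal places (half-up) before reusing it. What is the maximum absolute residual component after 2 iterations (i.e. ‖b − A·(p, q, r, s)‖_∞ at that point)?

1.3089

Iteration 1:
  p = (6 - (-1)·-1.8000 - (3)·0.2000 - (4)·-0.2000) / (11) = 0.4000
  q = (-12 - (1)·1.6000 - (3)·0.2000 - (1)·-0.2000) / (7) = -2.0000
  r = (11 - (3)·1.6000 - (-4)·-1.8000 - (-3)·-0.2000) / (13) = -0.1231
  s = (3 - (2)·1.6000 - (-3)·-1.8000 - (-4)·0.2000) / (10) = -0.4800
Iteration 2:
  p = (6 - (-1)·-2.0000 - (3)·-0.1231 - (4)·-0.4800) / (11) = 0.5718
  q = (-12 - (1)·0.4000 - (3)·-0.1231 - (1)·-0.4800) / (7) = -1.6501
  r = (11 - (3)·0.4000 - (-4)·-2.0000 - (-3)·-0.4800) / (13) = 0.0277
  s = (3 - (2)·0.4000 - (-3)·-2.0000 - (-4)·-0.1231) / (10) = -0.4292
Residual b − A·x = (-0.3062, -0.6750, 1.0365, 1.3089); ∞-norm = 1.3089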